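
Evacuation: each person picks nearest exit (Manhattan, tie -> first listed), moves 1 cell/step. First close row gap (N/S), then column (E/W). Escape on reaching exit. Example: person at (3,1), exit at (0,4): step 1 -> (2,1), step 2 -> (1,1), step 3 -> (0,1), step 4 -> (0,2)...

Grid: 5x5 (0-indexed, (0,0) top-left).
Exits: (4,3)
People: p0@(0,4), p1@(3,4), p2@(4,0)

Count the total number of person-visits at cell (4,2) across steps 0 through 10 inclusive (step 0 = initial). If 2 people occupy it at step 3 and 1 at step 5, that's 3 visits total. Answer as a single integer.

Step 0: p0@(0,4) p1@(3,4) p2@(4,0) -> at (4,2): 0 [-], cum=0
Step 1: p0@(1,4) p1@(4,4) p2@(4,1) -> at (4,2): 0 [-], cum=0
Step 2: p0@(2,4) p1@ESC p2@(4,2) -> at (4,2): 1 [p2], cum=1
Step 3: p0@(3,4) p1@ESC p2@ESC -> at (4,2): 0 [-], cum=1
Step 4: p0@(4,4) p1@ESC p2@ESC -> at (4,2): 0 [-], cum=1
Step 5: p0@ESC p1@ESC p2@ESC -> at (4,2): 0 [-], cum=1
Total visits = 1

Answer: 1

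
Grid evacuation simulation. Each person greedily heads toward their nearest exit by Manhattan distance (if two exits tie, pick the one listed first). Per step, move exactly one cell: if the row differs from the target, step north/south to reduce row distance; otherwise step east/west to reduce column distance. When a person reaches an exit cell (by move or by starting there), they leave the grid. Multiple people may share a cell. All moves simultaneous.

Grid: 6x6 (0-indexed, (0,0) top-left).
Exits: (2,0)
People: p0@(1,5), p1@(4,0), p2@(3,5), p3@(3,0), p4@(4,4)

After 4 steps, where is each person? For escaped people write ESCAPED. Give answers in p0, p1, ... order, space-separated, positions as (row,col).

Step 1: p0:(1,5)->(2,5) | p1:(4,0)->(3,0) | p2:(3,5)->(2,5) | p3:(3,0)->(2,0)->EXIT | p4:(4,4)->(3,4)
Step 2: p0:(2,5)->(2,4) | p1:(3,0)->(2,0)->EXIT | p2:(2,5)->(2,4) | p3:escaped | p4:(3,4)->(2,4)
Step 3: p0:(2,4)->(2,3) | p1:escaped | p2:(2,4)->(2,3) | p3:escaped | p4:(2,4)->(2,3)
Step 4: p0:(2,3)->(2,2) | p1:escaped | p2:(2,3)->(2,2) | p3:escaped | p4:(2,3)->(2,2)

(2,2) ESCAPED (2,2) ESCAPED (2,2)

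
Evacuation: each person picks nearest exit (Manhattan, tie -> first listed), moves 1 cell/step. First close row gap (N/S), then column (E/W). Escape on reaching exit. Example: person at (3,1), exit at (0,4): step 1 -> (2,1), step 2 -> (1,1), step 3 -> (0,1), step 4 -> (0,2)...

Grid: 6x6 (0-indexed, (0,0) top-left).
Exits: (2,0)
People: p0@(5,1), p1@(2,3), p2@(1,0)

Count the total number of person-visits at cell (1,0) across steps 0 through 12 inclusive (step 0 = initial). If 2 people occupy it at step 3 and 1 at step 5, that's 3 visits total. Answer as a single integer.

Step 0: p0@(5,1) p1@(2,3) p2@(1,0) -> at (1,0): 1 [p2], cum=1
Step 1: p0@(4,1) p1@(2,2) p2@ESC -> at (1,0): 0 [-], cum=1
Step 2: p0@(3,1) p1@(2,1) p2@ESC -> at (1,0): 0 [-], cum=1
Step 3: p0@(2,1) p1@ESC p2@ESC -> at (1,0): 0 [-], cum=1
Step 4: p0@ESC p1@ESC p2@ESC -> at (1,0): 0 [-], cum=1
Total visits = 1

Answer: 1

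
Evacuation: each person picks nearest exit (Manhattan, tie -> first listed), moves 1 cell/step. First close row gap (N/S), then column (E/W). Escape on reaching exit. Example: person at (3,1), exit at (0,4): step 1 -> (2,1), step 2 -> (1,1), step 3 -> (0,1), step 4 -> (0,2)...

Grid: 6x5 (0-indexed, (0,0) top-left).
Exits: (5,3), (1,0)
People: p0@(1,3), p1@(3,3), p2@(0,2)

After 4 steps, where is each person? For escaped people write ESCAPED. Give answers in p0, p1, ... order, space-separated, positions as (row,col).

Step 1: p0:(1,3)->(1,2) | p1:(3,3)->(4,3) | p2:(0,2)->(1,2)
Step 2: p0:(1,2)->(1,1) | p1:(4,3)->(5,3)->EXIT | p2:(1,2)->(1,1)
Step 3: p0:(1,1)->(1,0)->EXIT | p1:escaped | p2:(1,1)->(1,0)->EXIT

ESCAPED ESCAPED ESCAPED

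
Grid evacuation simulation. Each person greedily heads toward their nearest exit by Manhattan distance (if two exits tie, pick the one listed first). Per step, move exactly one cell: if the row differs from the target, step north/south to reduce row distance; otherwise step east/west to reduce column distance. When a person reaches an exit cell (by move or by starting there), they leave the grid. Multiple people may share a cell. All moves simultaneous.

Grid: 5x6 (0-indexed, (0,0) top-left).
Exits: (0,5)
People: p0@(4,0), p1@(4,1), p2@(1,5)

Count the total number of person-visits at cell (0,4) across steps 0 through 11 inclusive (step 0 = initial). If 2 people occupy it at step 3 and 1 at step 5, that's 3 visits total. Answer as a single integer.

Answer: 2

Derivation:
Step 0: p0@(4,0) p1@(4,1) p2@(1,5) -> at (0,4): 0 [-], cum=0
Step 1: p0@(3,0) p1@(3,1) p2@ESC -> at (0,4): 0 [-], cum=0
Step 2: p0@(2,0) p1@(2,1) p2@ESC -> at (0,4): 0 [-], cum=0
Step 3: p0@(1,0) p1@(1,1) p2@ESC -> at (0,4): 0 [-], cum=0
Step 4: p0@(0,0) p1@(0,1) p2@ESC -> at (0,4): 0 [-], cum=0
Step 5: p0@(0,1) p1@(0,2) p2@ESC -> at (0,4): 0 [-], cum=0
Step 6: p0@(0,2) p1@(0,3) p2@ESC -> at (0,4): 0 [-], cum=0
Step 7: p0@(0,3) p1@(0,4) p2@ESC -> at (0,4): 1 [p1], cum=1
Step 8: p0@(0,4) p1@ESC p2@ESC -> at (0,4): 1 [p0], cum=2
Step 9: p0@ESC p1@ESC p2@ESC -> at (0,4): 0 [-], cum=2
Total visits = 2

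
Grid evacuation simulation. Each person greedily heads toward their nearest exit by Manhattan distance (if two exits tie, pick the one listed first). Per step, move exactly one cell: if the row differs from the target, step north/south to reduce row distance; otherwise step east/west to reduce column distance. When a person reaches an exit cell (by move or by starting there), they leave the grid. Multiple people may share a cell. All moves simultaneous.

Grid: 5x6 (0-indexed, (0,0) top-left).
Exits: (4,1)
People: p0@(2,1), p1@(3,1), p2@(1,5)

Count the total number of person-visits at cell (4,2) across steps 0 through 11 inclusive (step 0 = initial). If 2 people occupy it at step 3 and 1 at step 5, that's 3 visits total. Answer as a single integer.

Answer: 1

Derivation:
Step 0: p0@(2,1) p1@(3,1) p2@(1,5) -> at (4,2): 0 [-], cum=0
Step 1: p0@(3,1) p1@ESC p2@(2,5) -> at (4,2): 0 [-], cum=0
Step 2: p0@ESC p1@ESC p2@(3,5) -> at (4,2): 0 [-], cum=0
Step 3: p0@ESC p1@ESC p2@(4,5) -> at (4,2): 0 [-], cum=0
Step 4: p0@ESC p1@ESC p2@(4,4) -> at (4,2): 0 [-], cum=0
Step 5: p0@ESC p1@ESC p2@(4,3) -> at (4,2): 0 [-], cum=0
Step 6: p0@ESC p1@ESC p2@(4,2) -> at (4,2): 1 [p2], cum=1
Step 7: p0@ESC p1@ESC p2@ESC -> at (4,2): 0 [-], cum=1
Total visits = 1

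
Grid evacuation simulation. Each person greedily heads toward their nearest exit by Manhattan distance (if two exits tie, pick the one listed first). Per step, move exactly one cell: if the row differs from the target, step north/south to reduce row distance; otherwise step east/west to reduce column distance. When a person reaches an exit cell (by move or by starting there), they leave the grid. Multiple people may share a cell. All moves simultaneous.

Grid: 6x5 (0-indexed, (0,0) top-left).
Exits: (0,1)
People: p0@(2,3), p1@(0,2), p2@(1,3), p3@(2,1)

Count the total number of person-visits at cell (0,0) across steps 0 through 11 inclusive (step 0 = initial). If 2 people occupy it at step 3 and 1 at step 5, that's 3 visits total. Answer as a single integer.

Answer: 0

Derivation:
Step 0: p0@(2,3) p1@(0,2) p2@(1,3) p3@(2,1) -> at (0,0): 0 [-], cum=0
Step 1: p0@(1,3) p1@ESC p2@(0,3) p3@(1,1) -> at (0,0): 0 [-], cum=0
Step 2: p0@(0,3) p1@ESC p2@(0,2) p3@ESC -> at (0,0): 0 [-], cum=0
Step 3: p0@(0,2) p1@ESC p2@ESC p3@ESC -> at (0,0): 0 [-], cum=0
Step 4: p0@ESC p1@ESC p2@ESC p3@ESC -> at (0,0): 0 [-], cum=0
Total visits = 0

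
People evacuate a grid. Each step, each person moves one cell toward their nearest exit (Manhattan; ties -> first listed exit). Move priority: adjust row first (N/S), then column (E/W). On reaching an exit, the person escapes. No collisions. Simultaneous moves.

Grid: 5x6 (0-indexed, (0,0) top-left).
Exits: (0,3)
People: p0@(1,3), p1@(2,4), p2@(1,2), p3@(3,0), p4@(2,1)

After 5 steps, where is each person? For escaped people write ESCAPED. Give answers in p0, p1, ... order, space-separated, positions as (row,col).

Step 1: p0:(1,3)->(0,3)->EXIT | p1:(2,4)->(1,4) | p2:(1,2)->(0,2) | p3:(3,0)->(2,0) | p4:(2,1)->(1,1)
Step 2: p0:escaped | p1:(1,4)->(0,4) | p2:(0,2)->(0,3)->EXIT | p3:(2,0)->(1,0) | p4:(1,1)->(0,1)
Step 3: p0:escaped | p1:(0,4)->(0,3)->EXIT | p2:escaped | p3:(1,0)->(0,0) | p4:(0,1)->(0,2)
Step 4: p0:escaped | p1:escaped | p2:escaped | p3:(0,0)->(0,1) | p4:(0,2)->(0,3)->EXIT
Step 5: p0:escaped | p1:escaped | p2:escaped | p3:(0,1)->(0,2) | p4:escaped

ESCAPED ESCAPED ESCAPED (0,2) ESCAPED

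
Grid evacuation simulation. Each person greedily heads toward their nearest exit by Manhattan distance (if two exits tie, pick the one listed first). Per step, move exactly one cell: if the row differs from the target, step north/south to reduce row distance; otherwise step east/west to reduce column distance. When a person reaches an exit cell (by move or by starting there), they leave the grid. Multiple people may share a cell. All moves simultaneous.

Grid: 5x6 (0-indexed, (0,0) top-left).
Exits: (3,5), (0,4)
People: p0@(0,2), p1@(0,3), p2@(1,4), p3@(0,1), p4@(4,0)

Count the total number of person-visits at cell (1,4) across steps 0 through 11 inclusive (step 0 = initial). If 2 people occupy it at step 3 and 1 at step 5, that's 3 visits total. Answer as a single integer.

Answer: 1

Derivation:
Step 0: p0@(0,2) p1@(0,3) p2@(1,4) p3@(0,1) p4@(4,0) -> at (1,4): 1 [p2], cum=1
Step 1: p0@(0,3) p1@ESC p2@ESC p3@(0,2) p4@(3,0) -> at (1,4): 0 [-], cum=1
Step 2: p0@ESC p1@ESC p2@ESC p3@(0,3) p4@(3,1) -> at (1,4): 0 [-], cum=1
Step 3: p0@ESC p1@ESC p2@ESC p3@ESC p4@(3,2) -> at (1,4): 0 [-], cum=1
Step 4: p0@ESC p1@ESC p2@ESC p3@ESC p4@(3,3) -> at (1,4): 0 [-], cum=1
Step 5: p0@ESC p1@ESC p2@ESC p3@ESC p4@(3,4) -> at (1,4): 0 [-], cum=1
Step 6: p0@ESC p1@ESC p2@ESC p3@ESC p4@ESC -> at (1,4): 0 [-], cum=1
Total visits = 1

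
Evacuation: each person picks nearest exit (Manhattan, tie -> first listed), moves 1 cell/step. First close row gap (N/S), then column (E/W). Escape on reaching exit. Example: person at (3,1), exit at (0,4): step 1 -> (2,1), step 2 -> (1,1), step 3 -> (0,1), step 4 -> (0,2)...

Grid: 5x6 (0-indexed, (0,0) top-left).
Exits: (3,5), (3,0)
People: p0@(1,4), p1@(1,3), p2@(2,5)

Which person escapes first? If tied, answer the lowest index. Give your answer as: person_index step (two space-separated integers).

Answer: 2 1

Derivation:
Step 1: p0:(1,4)->(2,4) | p1:(1,3)->(2,3) | p2:(2,5)->(3,5)->EXIT
Step 2: p0:(2,4)->(3,4) | p1:(2,3)->(3,3) | p2:escaped
Step 3: p0:(3,4)->(3,5)->EXIT | p1:(3,3)->(3,4) | p2:escaped
Step 4: p0:escaped | p1:(3,4)->(3,5)->EXIT | p2:escaped
Exit steps: [3, 4, 1]
First to escape: p2 at step 1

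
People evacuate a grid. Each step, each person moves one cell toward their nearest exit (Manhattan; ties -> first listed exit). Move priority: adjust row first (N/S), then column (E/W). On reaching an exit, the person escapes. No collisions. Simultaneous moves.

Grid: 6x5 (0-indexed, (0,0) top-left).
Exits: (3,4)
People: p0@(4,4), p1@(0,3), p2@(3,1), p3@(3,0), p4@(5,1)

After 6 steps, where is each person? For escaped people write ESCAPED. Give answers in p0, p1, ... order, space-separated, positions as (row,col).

Step 1: p0:(4,4)->(3,4)->EXIT | p1:(0,3)->(1,3) | p2:(3,1)->(3,2) | p3:(3,0)->(3,1) | p4:(5,1)->(4,1)
Step 2: p0:escaped | p1:(1,3)->(2,3) | p2:(3,2)->(3,3) | p3:(3,1)->(3,2) | p4:(4,1)->(3,1)
Step 3: p0:escaped | p1:(2,3)->(3,3) | p2:(3,3)->(3,4)->EXIT | p3:(3,2)->(3,3) | p4:(3,1)->(3,2)
Step 4: p0:escaped | p1:(3,3)->(3,4)->EXIT | p2:escaped | p3:(3,3)->(3,4)->EXIT | p4:(3,2)->(3,3)
Step 5: p0:escaped | p1:escaped | p2:escaped | p3:escaped | p4:(3,3)->(3,4)->EXIT

ESCAPED ESCAPED ESCAPED ESCAPED ESCAPED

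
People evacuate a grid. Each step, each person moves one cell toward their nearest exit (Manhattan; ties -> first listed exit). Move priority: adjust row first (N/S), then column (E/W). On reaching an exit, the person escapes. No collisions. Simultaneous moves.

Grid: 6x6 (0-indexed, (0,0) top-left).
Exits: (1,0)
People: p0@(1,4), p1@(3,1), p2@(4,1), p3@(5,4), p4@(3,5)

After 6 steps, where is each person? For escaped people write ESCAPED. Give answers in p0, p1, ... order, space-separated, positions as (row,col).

Step 1: p0:(1,4)->(1,3) | p1:(3,1)->(2,1) | p2:(4,1)->(3,1) | p3:(5,4)->(4,4) | p4:(3,5)->(2,5)
Step 2: p0:(1,3)->(1,2) | p1:(2,1)->(1,1) | p2:(3,1)->(2,1) | p3:(4,4)->(3,4) | p4:(2,5)->(1,5)
Step 3: p0:(1,2)->(1,1) | p1:(1,1)->(1,0)->EXIT | p2:(2,1)->(1,1) | p3:(3,4)->(2,4) | p4:(1,5)->(1,4)
Step 4: p0:(1,1)->(1,0)->EXIT | p1:escaped | p2:(1,1)->(1,0)->EXIT | p3:(2,4)->(1,4) | p4:(1,4)->(1,3)
Step 5: p0:escaped | p1:escaped | p2:escaped | p3:(1,4)->(1,3) | p4:(1,3)->(1,2)
Step 6: p0:escaped | p1:escaped | p2:escaped | p3:(1,3)->(1,2) | p4:(1,2)->(1,1)

ESCAPED ESCAPED ESCAPED (1,2) (1,1)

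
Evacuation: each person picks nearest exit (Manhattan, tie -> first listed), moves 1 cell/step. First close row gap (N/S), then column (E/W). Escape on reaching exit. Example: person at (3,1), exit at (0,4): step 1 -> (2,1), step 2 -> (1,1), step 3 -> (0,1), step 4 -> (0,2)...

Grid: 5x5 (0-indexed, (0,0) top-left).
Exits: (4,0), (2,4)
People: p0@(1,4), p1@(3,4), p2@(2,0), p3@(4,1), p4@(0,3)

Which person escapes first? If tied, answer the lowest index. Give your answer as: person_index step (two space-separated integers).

Step 1: p0:(1,4)->(2,4)->EXIT | p1:(3,4)->(2,4)->EXIT | p2:(2,0)->(3,0) | p3:(4,1)->(4,0)->EXIT | p4:(0,3)->(1,3)
Step 2: p0:escaped | p1:escaped | p2:(3,0)->(4,0)->EXIT | p3:escaped | p4:(1,3)->(2,3)
Step 3: p0:escaped | p1:escaped | p2:escaped | p3:escaped | p4:(2,3)->(2,4)->EXIT
Exit steps: [1, 1, 2, 1, 3]
First to escape: p0 at step 1

Answer: 0 1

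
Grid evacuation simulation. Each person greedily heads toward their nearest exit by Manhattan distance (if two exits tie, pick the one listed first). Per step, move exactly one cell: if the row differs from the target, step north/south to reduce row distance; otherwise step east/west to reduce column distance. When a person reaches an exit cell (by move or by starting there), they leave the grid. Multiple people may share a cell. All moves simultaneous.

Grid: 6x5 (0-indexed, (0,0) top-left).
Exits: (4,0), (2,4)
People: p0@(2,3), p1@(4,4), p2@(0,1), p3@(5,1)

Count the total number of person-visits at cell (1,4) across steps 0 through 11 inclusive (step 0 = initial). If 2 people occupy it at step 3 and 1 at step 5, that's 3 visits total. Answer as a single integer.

Step 0: p0@(2,3) p1@(4,4) p2@(0,1) p3@(5,1) -> at (1,4): 0 [-], cum=0
Step 1: p0@ESC p1@(3,4) p2@(1,1) p3@(4,1) -> at (1,4): 0 [-], cum=0
Step 2: p0@ESC p1@ESC p2@(2,1) p3@ESC -> at (1,4): 0 [-], cum=0
Step 3: p0@ESC p1@ESC p2@(3,1) p3@ESC -> at (1,4): 0 [-], cum=0
Step 4: p0@ESC p1@ESC p2@(4,1) p3@ESC -> at (1,4): 0 [-], cum=0
Step 5: p0@ESC p1@ESC p2@ESC p3@ESC -> at (1,4): 0 [-], cum=0
Total visits = 0

Answer: 0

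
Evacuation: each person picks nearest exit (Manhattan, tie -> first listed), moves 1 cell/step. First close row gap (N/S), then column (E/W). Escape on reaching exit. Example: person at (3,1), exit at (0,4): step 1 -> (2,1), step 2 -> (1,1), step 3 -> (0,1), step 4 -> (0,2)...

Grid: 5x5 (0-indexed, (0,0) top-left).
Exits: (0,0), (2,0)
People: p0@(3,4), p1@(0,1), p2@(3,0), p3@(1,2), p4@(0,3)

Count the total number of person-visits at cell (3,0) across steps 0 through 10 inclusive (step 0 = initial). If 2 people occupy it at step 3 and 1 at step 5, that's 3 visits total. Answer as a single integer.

Answer: 1

Derivation:
Step 0: p0@(3,4) p1@(0,1) p2@(3,0) p3@(1,2) p4@(0,3) -> at (3,0): 1 [p2], cum=1
Step 1: p0@(2,4) p1@ESC p2@ESC p3@(0,2) p4@(0,2) -> at (3,0): 0 [-], cum=1
Step 2: p0@(2,3) p1@ESC p2@ESC p3@(0,1) p4@(0,1) -> at (3,0): 0 [-], cum=1
Step 3: p0@(2,2) p1@ESC p2@ESC p3@ESC p4@ESC -> at (3,0): 0 [-], cum=1
Step 4: p0@(2,1) p1@ESC p2@ESC p3@ESC p4@ESC -> at (3,0): 0 [-], cum=1
Step 5: p0@ESC p1@ESC p2@ESC p3@ESC p4@ESC -> at (3,0): 0 [-], cum=1
Total visits = 1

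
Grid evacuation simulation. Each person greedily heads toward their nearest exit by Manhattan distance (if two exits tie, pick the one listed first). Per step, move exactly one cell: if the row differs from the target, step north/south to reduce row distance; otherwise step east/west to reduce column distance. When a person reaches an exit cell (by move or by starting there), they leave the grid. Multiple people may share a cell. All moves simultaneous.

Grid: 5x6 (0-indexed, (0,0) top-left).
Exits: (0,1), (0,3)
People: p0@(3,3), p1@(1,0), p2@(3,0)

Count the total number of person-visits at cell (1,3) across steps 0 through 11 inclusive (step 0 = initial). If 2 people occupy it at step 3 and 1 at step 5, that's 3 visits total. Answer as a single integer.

Step 0: p0@(3,3) p1@(1,0) p2@(3,0) -> at (1,3): 0 [-], cum=0
Step 1: p0@(2,3) p1@(0,0) p2@(2,0) -> at (1,3): 0 [-], cum=0
Step 2: p0@(1,3) p1@ESC p2@(1,0) -> at (1,3): 1 [p0], cum=1
Step 3: p0@ESC p1@ESC p2@(0,0) -> at (1,3): 0 [-], cum=1
Step 4: p0@ESC p1@ESC p2@ESC -> at (1,3): 0 [-], cum=1
Total visits = 1

Answer: 1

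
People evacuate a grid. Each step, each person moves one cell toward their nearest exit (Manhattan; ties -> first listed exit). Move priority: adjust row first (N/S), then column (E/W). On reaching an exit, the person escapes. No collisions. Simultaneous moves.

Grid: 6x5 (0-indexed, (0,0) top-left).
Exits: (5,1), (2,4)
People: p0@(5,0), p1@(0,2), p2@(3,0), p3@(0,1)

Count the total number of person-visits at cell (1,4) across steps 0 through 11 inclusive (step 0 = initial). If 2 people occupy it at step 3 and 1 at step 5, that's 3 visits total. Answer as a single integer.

Step 0: p0@(5,0) p1@(0,2) p2@(3,0) p3@(0,1) -> at (1,4): 0 [-], cum=0
Step 1: p0@ESC p1@(1,2) p2@(4,0) p3@(1,1) -> at (1,4): 0 [-], cum=0
Step 2: p0@ESC p1@(2,2) p2@(5,0) p3@(2,1) -> at (1,4): 0 [-], cum=0
Step 3: p0@ESC p1@(2,3) p2@ESC p3@(3,1) -> at (1,4): 0 [-], cum=0
Step 4: p0@ESC p1@ESC p2@ESC p3@(4,1) -> at (1,4): 0 [-], cum=0
Step 5: p0@ESC p1@ESC p2@ESC p3@ESC -> at (1,4): 0 [-], cum=0
Total visits = 0

Answer: 0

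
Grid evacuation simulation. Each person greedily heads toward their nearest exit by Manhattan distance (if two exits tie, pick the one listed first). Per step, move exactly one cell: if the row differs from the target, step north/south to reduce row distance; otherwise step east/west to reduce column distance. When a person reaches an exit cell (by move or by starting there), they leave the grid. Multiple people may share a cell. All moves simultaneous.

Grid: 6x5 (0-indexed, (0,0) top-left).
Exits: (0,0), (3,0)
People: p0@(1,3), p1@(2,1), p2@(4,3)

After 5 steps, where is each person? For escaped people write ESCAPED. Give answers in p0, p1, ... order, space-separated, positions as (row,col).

Step 1: p0:(1,3)->(0,3) | p1:(2,1)->(3,1) | p2:(4,3)->(3,3)
Step 2: p0:(0,3)->(0,2) | p1:(3,1)->(3,0)->EXIT | p2:(3,3)->(3,2)
Step 3: p0:(0,2)->(0,1) | p1:escaped | p2:(3,2)->(3,1)
Step 4: p0:(0,1)->(0,0)->EXIT | p1:escaped | p2:(3,1)->(3,0)->EXIT

ESCAPED ESCAPED ESCAPED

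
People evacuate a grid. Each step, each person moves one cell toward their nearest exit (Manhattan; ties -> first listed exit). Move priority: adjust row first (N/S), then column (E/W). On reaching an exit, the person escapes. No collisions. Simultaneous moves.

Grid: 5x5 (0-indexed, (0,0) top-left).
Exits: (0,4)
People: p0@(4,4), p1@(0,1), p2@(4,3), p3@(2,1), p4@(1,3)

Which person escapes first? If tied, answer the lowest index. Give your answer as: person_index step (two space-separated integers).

Step 1: p0:(4,4)->(3,4) | p1:(0,1)->(0,2) | p2:(4,3)->(3,3) | p3:(2,1)->(1,1) | p4:(1,3)->(0,3)
Step 2: p0:(3,4)->(2,4) | p1:(0,2)->(0,3) | p2:(3,3)->(2,3) | p3:(1,1)->(0,1) | p4:(0,3)->(0,4)->EXIT
Step 3: p0:(2,4)->(1,4) | p1:(0,3)->(0,4)->EXIT | p2:(2,3)->(1,3) | p3:(0,1)->(0,2) | p4:escaped
Step 4: p0:(1,4)->(0,4)->EXIT | p1:escaped | p2:(1,3)->(0,3) | p3:(0,2)->(0,3) | p4:escaped
Step 5: p0:escaped | p1:escaped | p2:(0,3)->(0,4)->EXIT | p3:(0,3)->(0,4)->EXIT | p4:escaped
Exit steps: [4, 3, 5, 5, 2]
First to escape: p4 at step 2

Answer: 4 2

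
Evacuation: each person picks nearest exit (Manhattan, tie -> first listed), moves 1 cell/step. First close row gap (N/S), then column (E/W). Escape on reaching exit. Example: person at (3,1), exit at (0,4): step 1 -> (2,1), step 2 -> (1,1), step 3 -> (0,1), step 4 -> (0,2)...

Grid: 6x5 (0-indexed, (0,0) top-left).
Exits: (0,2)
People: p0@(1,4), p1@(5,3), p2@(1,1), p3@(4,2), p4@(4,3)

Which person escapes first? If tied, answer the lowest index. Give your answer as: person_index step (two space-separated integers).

Step 1: p0:(1,4)->(0,4) | p1:(5,3)->(4,3) | p2:(1,1)->(0,1) | p3:(4,2)->(3,2) | p4:(4,3)->(3,3)
Step 2: p0:(0,4)->(0,3) | p1:(4,3)->(3,3) | p2:(0,1)->(0,2)->EXIT | p3:(3,2)->(2,2) | p4:(3,3)->(2,3)
Step 3: p0:(0,3)->(0,2)->EXIT | p1:(3,3)->(2,3) | p2:escaped | p3:(2,2)->(1,2) | p4:(2,3)->(1,3)
Step 4: p0:escaped | p1:(2,3)->(1,3) | p2:escaped | p3:(1,2)->(0,2)->EXIT | p4:(1,3)->(0,3)
Step 5: p0:escaped | p1:(1,3)->(0,3) | p2:escaped | p3:escaped | p4:(0,3)->(0,2)->EXIT
Step 6: p0:escaped | p1:(0,3)->(0,2)->EXIT | p2:escaped | p3:escaped | p4:escaped
Exit steps: [3, 6, 2, 4, 5]
First to escape: p2 at step 2

Answer: 2 2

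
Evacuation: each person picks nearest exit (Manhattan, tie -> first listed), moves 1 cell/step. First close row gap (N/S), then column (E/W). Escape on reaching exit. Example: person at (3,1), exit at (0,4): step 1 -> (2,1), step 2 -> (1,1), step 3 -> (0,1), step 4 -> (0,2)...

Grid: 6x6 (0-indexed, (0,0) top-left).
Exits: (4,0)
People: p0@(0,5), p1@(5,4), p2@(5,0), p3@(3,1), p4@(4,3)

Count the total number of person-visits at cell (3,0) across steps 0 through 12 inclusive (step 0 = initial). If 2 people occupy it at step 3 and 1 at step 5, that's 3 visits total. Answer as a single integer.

Answer: 0

Derivation:
Step 0: p0@(0,5) p1@(5,4) p2@(5,0) p3@(3,1) p4@(4,3) -> at (3,0): 0 [-], cum=0
Step 1: p0@(1,5) p1@(4,4) p2@ESC p3@(4,1) p4@(4,2) -> at (3,0): 0 [-], cum=0
Step 2: p0@(2,5) p1@(4,3) p2@ESC p3@ESC p4@(4,1) -> at (3,0): 0 [-], cum=0
Step 3: p0@(3,5) p1@(4,2) p2@ESC p3@ESC p4@ESC -> at (3,0): 0 [-], cum=0
Step 4: p0@(4,5) p1@(4,1) p2@ESC p3@ESC p4@ESC -> at (3,0): 0 [-], cum=0
Step 5: p0@(4,4) p1@ESC p2@ESC p3@ESC p4@ESC -> at (3,0): 0 [-], cum=0
Step 6: p0@(4,3) p1@ESC p2@ESC p3@ESC p4@ESC -> at (3,0): 0 [-], cum=0
Step 7: p0@(4,2) p1@ESC p2@ESC p3@ESC p4@ESC -> at (3,0): 0 [-], cum=0
Step 8: p0@(4,1) p1@ESC p2@ESC p3@ESC p4@ESC -> at (3,0): 0 [-], cum=0
Step 9: p0@ESC p1@ESC p2@ESC p3@ESC p4@ESC -> at (3,0): 0 [-], cum=0
Total visits = 0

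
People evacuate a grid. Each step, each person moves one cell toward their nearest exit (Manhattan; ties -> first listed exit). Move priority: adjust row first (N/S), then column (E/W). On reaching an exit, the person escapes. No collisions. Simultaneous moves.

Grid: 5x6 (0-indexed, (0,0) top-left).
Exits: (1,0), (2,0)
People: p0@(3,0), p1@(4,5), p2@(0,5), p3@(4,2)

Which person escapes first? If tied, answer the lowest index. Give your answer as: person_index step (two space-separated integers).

Answer: 0 1

Derivation:
Step 1: p0:(3,0)->(2,0)->EXIT | p1:(4,5)->(3,5) | p2:(0,5)->(1,5) | p3:(4,2)->(3,2)
Step 2: p0:escaped | p1:(3,5)->(2,5) | p2:(1,5)->(1,4) | p3:(3,2)->(2,2)
Step 3: p0:escaped | p1:(2,5)->(2,4) | p2:(1,4)->(1,3) | p3:(2,2)->(2,1)
Step 4: p0:escaped | p1:(2,4)->(2,3) | p2:(1,3)->(1,2) | p3:(2,1)->(2,0)->EXIT
Step 5: p0:escaped | p1:(2,3)->(2,2) | p2:(1,2)->(1,1) | p3:escaped
Step 6: p0:escaped | p1:(2,2)->(2,1) | p2:(1,1)->(1,0)->EXIT | p3:escaped
Step 7: p0:escaped | p1:(2,1)->(2,0)->EXIT | p2:escaped | p3:escaped
Exit steps: [1, 7, 6, 4]
First to escape: p0 at step 1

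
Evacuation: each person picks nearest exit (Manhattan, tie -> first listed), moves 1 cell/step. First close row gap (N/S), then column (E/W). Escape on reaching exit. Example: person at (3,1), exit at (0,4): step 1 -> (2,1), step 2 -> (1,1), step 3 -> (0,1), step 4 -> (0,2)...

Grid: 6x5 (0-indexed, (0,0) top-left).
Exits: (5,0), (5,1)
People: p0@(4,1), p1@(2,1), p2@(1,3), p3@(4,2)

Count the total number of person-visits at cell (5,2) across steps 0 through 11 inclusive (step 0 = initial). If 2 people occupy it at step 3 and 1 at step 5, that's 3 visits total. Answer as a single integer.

Step 0: p0@(4,1) p1@(2,1) p2@(1,3) p3@(4,2) -> at (5,2): 0 [-], cum=0
Step 1: p0@ESC p1@(3,1) p2@(2,3) p3@(5,2) -> at (5,2): 1 [p3], cum=1
Step 2: p0@ESC p1@(4,1) p2@(3,3) p3@ESC -> at (5,2): 0 [-], cum=1
Step 3: p0@ESC p1@ESC p2@(4,3) p3@ESC -> at (5,2): 0 [-], cum=1
Step 4: p0@ESC p1@ESC p2@(5,3) p3@ESC -> at (5,2): 0 [-], cum=1
Step 5: p0@ESC p1@ESC p2@(5,2) p3@ESC -> at (5,2): 1 [p2], cum=2
Step 6: p0@ESC p1@ESC p2@ESC p3@ESC -> at (5,2): 0 [-], cum=2
Total visits = 2

Answer: 2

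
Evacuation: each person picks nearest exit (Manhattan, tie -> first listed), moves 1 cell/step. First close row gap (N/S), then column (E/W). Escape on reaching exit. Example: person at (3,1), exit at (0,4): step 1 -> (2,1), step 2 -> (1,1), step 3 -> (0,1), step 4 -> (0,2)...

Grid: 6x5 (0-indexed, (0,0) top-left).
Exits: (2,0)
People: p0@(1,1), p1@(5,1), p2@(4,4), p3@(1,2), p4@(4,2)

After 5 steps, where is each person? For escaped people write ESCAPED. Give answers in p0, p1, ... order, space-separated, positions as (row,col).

Step 1: p0:(1,1)->(2,1) | p1:(5,1)->(4,1) | p2:(4,4)->(3,4) | p3:(1,2)->(2,2) | p4:(4,2)->(3,2)
Step 2: p0:(2,1)->(2,0)->EXIT | p1:(4,1)->(3,1) | p2:(3,4)->(2,4) | p3:(2,2)->(2,1) | p4:(3,2)->(2,2)
Step 3: p0:escaped | p1:(3,1)->(2,1) | p2:(2,4)->(2,3) | p3:(2,1)->(2,0)->EXIT | p4:(2,2)->(2,1)
Step 4: p0:escaped | p1:(2,1)->(2,0)->EXIT | p2:(2,3)->(2,2) | p3:escaped | p4:(2,1)->(2,0)->EXIT
Step 5: p0:escaped | p1:escaped | p2:(2,2)->(2,1) | p3:escaped | p4:escaped

ESCAPED ESCAPED (2,1) ESCAPED ESCAPED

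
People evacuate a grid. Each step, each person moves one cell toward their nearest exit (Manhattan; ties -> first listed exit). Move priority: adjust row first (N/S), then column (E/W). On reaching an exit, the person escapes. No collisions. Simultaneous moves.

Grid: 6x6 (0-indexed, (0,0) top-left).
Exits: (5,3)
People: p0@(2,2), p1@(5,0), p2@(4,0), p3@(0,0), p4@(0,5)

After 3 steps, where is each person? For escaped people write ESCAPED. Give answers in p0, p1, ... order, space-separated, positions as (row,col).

Step 1: p0:(2,2)->(3,2) | p1:(5,0)->(5,1) | p2:(4,0)->(5,0) | p3:(0,0)->(1,0) | p4:(0,5)->(1,5)
Step 2: p0:(3,2)->(4,2) | p1:(5,1)->(5,2) | p2:(5,0)->(5,1) | p3:(1,0)->(2,0) | p4:(1,5)->(2,5)
Step 3: p0:(4,2)->(5,2) | p1:(5,2)->(5,3)->EXIT | p2:(5,1)->(5,2) | p3:(2,0)->(3,0) | p4:(2,5)->(3,5)

(5,2) ESCAPED (5,2) (3,0) (3,5)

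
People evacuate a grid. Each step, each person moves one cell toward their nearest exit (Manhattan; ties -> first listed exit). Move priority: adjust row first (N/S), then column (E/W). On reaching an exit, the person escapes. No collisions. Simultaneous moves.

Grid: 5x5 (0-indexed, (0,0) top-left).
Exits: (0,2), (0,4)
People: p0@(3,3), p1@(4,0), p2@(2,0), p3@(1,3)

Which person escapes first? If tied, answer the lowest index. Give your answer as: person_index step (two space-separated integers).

Answer: 3 2

Derivation:
Step 1: p0:(3,3)->(2,3) | p1:(4,0)->(3,0) | p2:(2,0)->(1,0) | p3:(1,3)->(0,3)
Step 2: p0:(2,3)->(1,3) | p1:(3,0)->(2,0) | p2:(1,0)->(0,0) | p3:(0,3)->(0,2)->EXIT
Step 3: p0:(1,3)->(0,3) | p1:(2,0)->(1,0) | p2:(0,0)->(0,1) | p3:escaped
Step 4: p0:(0,3)->(0,2)->EXIT | p1:(1,0)->(0,0) | p2:(0,1)->(0,2)->EXIT | p3:escaped
Step 5: p0:escaped | p1:(0,0)->(0,1) | p2:escaped | p3:escaped
Step 6: p0:escaped | p1:(0,1)->(0,2)->EXIT | p2:escaped | p3:escaped
Exit steps: [4, 6, 4, 2]
First to escape: p3 at step 2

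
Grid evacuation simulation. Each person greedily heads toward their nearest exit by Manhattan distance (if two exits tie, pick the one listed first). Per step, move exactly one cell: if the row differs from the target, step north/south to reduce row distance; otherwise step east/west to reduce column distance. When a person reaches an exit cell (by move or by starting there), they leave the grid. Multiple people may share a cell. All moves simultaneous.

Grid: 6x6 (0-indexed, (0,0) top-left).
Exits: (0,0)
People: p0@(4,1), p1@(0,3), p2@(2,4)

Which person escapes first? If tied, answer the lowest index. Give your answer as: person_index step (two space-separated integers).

Step 1: p0:(4,1)->(3,1) | p1:(0,3)->(0,2) | p2:(2,4)->(1,4)
Step 2: p0:(3,1)->(2,1) | p1:(0,2)->(0,1) | p2:(1,4)->(0,4)
Step 3: p0:(2,1)->(1,1) | p1:(0,1)->(0,0)->EXIT | p2:(0,4)->(0,3)
Step 4: p0:(1,1)->(0,1) | p1:escaped | p2:(0,3)->(0,2)
Step 5: p0:(0,1)->(0,0)->EXIT | p1:escaped | p2:(0,2)->(0,1)
Step 6: p0:escaped | p1:escaped | p2:(0,1)->(0,0)->EXIT
Exit steps: [5, 3, 6]
First to escape: p1 at step 3

Answer: 1 3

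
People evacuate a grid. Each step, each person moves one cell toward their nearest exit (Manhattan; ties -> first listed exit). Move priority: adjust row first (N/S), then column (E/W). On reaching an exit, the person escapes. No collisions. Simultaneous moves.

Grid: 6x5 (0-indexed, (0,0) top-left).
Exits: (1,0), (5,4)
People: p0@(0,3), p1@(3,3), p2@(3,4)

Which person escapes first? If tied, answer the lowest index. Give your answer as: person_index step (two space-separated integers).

Step 1: p0:(0,3)->(1,3) | p1:(3,3)->(4,3) | p2:(3,4)->(4,4)
Step 2: p0:(1,3)->(1,2) | p1:(4,3)->(5,3) | p2:(4,4)->(5,4)->EXIT
Step 3: p0:(1,2)->(1,1) | p1:(5,3)->(5,4)->EXIT | p2:escaped
Step 4: p0:(1,1)->(1,0)->EXIT | p1:escaped | p2:escaped
Exit steps: [4, 3, 2]
First to escape: p2 at step 2

Answer: 2 2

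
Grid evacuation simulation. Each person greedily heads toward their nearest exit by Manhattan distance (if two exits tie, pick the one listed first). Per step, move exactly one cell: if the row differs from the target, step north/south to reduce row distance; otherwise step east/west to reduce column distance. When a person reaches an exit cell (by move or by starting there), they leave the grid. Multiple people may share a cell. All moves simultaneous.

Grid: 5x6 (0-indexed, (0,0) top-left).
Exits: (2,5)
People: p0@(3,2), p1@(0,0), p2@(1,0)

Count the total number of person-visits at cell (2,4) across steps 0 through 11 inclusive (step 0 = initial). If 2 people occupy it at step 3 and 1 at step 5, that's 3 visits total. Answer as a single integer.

Step 0: p0@(3,2) p1@(0,0) p2@(1,0) -> at (2,4): 0 [-], cum=0
Step 1: p0@(2,2) p1@(1,0) p2@(2,0) -> at (2,4): 0 [-], cum=0
Step 2: p0@(2,3) p1@(2,0) p2@(2,1) -> at (2,4): 0 [-], cum=0
Step 3: p0@(2,4) p1@(2,1) p2@(2,2) -> at (2,4): 1 [p0], cum=1
Step 4: p0@ESC p1@(2,2) p2@(2,3) -> at (2,4): 0 [-], cum=1
Step 5: p0@ESC p1@(2,3) p2@(2,4) -> at (2,4): 1 [p2], cum=2
Step 6: p0@ESC p1@(2,4) p2@ESC -> at (2,4): 1 [p1], cum=3
Step 7: p0@ESC p1@ESC p2@ESC -> at (2,4): 0 [-], cum=3
Total visits = 3

Answer: 3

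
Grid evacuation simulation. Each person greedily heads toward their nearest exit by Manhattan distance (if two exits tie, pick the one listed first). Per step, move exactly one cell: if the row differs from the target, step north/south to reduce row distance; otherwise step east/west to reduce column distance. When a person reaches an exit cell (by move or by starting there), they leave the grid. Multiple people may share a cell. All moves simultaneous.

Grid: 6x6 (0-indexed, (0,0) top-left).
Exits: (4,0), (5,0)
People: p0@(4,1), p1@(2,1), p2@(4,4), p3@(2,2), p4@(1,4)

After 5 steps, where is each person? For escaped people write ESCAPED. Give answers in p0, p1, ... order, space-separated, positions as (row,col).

Step 1: p0:(4,1)->(4,0)->EXIT | p1:(2,1)->(3,1) | p2:(4,4)->(4,3) | p3:(2,2)->(3,2) | p4:(1,4)->(2,4)
Step 2: p0:escaped | p1:(3,1)->(4,1) | p2:(4,3)->(4,2) | p3:(3,2)->(4,2) | p4:(2,4)->(3,4)
Step 3: p0:escaped | p1:(4,1)->(4,0)->EXIT | p2:(4,2)->(4,1) | p3:(4,2)->(4,1) | p4:(3,4)->(4,4)
Step 4: p0:escaped | p1:escaped | p2:(4,1)->(4,0)->EXIT | p3:(4,1)->(4,0)->EXIT | p4:(4,4)->(4,3)
Step 5: p0:escaped | p1:escaped | p2:escaped | p3:escaped | p4:(4,3)->(4,2)

ESCAPED ESCAPED ESCAPED ESCAPED (4,2)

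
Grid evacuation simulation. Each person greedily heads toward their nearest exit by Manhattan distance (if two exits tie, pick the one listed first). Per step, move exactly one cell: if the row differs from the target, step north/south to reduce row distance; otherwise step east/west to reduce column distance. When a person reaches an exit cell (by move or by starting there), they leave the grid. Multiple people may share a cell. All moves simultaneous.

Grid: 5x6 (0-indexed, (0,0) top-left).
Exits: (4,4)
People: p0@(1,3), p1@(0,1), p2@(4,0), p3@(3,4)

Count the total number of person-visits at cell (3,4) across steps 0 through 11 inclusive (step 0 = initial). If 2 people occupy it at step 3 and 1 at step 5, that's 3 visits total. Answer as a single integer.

Answer: 1

Derivation:
Step 0: p0@(1,3) p1@(0,1) p2@(4,0) p3@(3,4) -> at (3,4): 1 [p3], cum=1
Step 1: p0@(2,3) p1@(1,1) p2@(4,1) p3@ESC -> at (3,4): 0 [-], cum=1
Step 2: p0@(3,3) p1@(2,1) p2@(4,2) p3@ESC -> at (3,4): 0 [-], cum=1
Step 3: p0@(4,3) p1@(3,1) p2@(4,3) p3@ESC -> at (3,4): 0 [-], cum=1
Step 4: p0@ESC p1@(4,1) p2@ESC p3@ESC -> at (3,4): 0 [-], cum=1
Step 5: p0@ESC p1@(4,2) p2@ESC p3@ESC -> at (3,4): 0 [-], cum=1
Step 6: p0@ESC p1@(4,3) p2@ESC p3@ESC -> at (3,4): 0 [-], cum=1
Step 7: p0@ESC p1@ESC p2@ESC p3@ESC -> at (3,4): 0 [-], cum=1
Total visits = 1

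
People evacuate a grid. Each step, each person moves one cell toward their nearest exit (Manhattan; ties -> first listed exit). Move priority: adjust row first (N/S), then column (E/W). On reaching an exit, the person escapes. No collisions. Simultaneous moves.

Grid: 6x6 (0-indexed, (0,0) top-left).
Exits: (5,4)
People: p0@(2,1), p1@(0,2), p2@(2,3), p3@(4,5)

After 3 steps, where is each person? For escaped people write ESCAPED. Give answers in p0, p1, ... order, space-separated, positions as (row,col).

Step 1: p0:(2,1)->(3,1) | p1:(0,2)->(1,2) | p2:(2,3)->(3,3) | p3:(4,5)->(5,5)
Step 2: p0:(3,1)->(4,1) | p1:(1,2)->(2,2) | p2:(3,3)->(4,3) | p3:(5,5)->(5,4)->EXIT
Step 3: p0:(4,1)->(5,1) | p1:(2,2)->(3,2) | p2:(4,3)->(5,3) | p3:escaped

(5,1) (3,2) (5,3) ESCAPED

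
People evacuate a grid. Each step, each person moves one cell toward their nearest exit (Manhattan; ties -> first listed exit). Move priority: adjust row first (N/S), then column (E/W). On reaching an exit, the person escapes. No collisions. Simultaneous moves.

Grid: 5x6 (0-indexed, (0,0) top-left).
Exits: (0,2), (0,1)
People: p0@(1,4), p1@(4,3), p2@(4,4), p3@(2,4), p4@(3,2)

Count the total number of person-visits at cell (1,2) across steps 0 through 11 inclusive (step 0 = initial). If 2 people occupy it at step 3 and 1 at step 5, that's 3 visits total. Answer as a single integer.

Answer: 1

Derivation:
Step 0: p0@(1,4) p1@(4,3) p2@(4,4) p3@(2,4) p4@(3,2) -> at (1,2): 0 [-], cum=0
Step 1: p0@(0,4) p1@(3,3) p2@(3,4) p3@(1,4) p4@(2,2) -> at (1,2): 0 [-], cum=0
Step 2: p0@(0,3) p1@(2,3) p2@(2,4) p3@(0,4) p4@(1,2) -> at (1,2): 1 [p4], cum=1
Step 3: p0@ESC p1@(1,3) p2@(1,4) p3@(0,3) p4@ESC -> at (1,2): 0 [-], cum=1
Step 4: p0@ESC p1@(0,3) p2@(0,4) p3@ESC p4@ESC -> at (1,2): 0 [-], cum=1
Step 5: p0@ESC p1@ESC p2@(0,3) p3@ESC p4@ESC -> at (1,2): 0 [-], cum=1
Step 6: p0@ESC p1@ESC p2@ESC p3@ESC p4@ESC -> at (1,2): 0 [-], cum=1
Total visits = 1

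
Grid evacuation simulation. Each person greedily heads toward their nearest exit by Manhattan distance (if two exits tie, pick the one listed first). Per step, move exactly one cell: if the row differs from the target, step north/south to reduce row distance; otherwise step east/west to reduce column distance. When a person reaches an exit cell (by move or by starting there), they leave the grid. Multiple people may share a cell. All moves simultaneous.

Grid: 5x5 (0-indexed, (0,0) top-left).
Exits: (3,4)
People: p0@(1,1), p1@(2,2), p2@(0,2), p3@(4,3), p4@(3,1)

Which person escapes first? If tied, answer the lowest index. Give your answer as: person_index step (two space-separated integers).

Step 1: p0:(1,1)->(2,1) | p1:(2,2)->(3,2) | p2:(0,2)->(1,2) | p3:(4,3)->(3,3) | p4:(3,1)->(3,2)
Step 2: p0:(2,1)->(3,1) | p1:(3,2)->(3,3) | p2:(1,2)->(2,2) | p3:(3,3)->(3,4)->EXIT | p4:(3,2)->(3,3)
Step 3: p0:(3,1)->(3,2) | p1:(3,3)->(3,4)->EXIT | p2:(2,2)->(3,2) | p3:escaped | p4:(3,3)->(3,4)->EXIT
Step 4: p0:(3,2)->(3,3) | p1:escaped | p2:(3,2)->(3,3) | p3:escaped | p4:escaped
Step 5: p0:(3,3)->(3,4)->EXIT | p1:escaped | p2:(3,3)->(3,4)->EXIT | p3:escaped | p4:escaped
Exit steps: [5, 3, 5, 2, 3]
First to escape: p3 at step 2

Answer: 3 2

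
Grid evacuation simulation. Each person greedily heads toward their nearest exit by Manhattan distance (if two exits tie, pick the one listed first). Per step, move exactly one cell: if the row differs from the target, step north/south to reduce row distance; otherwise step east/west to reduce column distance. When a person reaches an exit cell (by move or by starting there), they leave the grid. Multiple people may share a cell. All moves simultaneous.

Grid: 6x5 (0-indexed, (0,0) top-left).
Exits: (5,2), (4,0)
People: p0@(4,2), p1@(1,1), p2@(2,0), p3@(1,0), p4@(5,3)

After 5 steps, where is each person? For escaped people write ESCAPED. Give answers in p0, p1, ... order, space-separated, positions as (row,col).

Step 1: p0:(4,2)->(5,2)->EXIT | p1:(1,1)->(2,1) | p2:(2,0)->(3,0) | p3:(1,0)->(2,0) | p4:(5,3)->(5,2)->EXIT
Step 2: p0:escaped | p1:(2,1)->(3,1) | p2:(3,0)->(4,0)->EXIT | p3:(2,0)->(3,0) | p4:escaped
Step 3: p0:escaped | p1:(3,1)->(4,1) | p2:escaped | p3:(3,0)->(4,0)->EXIT | p4:escaped
Step 4: p0:escaped | p1:(4,1)->(4,0)->EXIT | p2:escaped | p3:escaped | p4:escaped

ESCAPED ESCAPED ESCAPED ESCAPED ESCAPED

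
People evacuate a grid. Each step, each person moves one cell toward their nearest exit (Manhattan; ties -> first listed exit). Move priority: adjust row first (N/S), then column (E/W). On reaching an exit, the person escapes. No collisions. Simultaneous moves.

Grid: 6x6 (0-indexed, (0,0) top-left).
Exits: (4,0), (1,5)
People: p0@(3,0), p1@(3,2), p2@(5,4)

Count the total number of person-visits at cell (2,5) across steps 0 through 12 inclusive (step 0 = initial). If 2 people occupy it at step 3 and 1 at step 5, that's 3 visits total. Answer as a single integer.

Answer: 0

Derivation:
Step 0: p0@(3,0) p1@(3,2) p2@(5,4) -> at (2,5): 0 [-], cum=0
Step 1: p0@ESC p1@(4,2) p2@(4,4) -> at (2,5): 0 [-], cum=0
Step 2: p0@ESC p1@(4,1) p2@(4,3) -> at (2,5): 0 [-], cum=0
Step 3: p0@ESC p1@ESC p2@(4,2) -> at (2,5): 0 [-], cum=0
Step 4: p0@ESC p1@ESC p2@(4,1) -> at (2,5): 0 [-], cum=0
Step 5: p0@ESC p1@ESC p2@ESC -> at (2,5): 0 [-], cum=0
Total visits = 0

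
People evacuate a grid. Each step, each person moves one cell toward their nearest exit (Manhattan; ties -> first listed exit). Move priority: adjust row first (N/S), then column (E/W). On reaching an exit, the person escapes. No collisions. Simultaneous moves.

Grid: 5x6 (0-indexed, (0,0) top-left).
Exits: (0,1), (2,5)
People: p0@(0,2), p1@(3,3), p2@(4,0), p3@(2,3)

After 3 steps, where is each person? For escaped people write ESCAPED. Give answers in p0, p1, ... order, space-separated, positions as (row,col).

Step 1: p0:(0,2)->(0,1)->EXIT | p1:(3,3)->(2,3) | p2:(4,0)->(3,0) | p3:(2,3)->(2,4)
Step 2: p0:escaped | p1:(2,3)->(2,4) | p2:(3,0)->(2,0) | p3:(2,4)->(2,5)->EXIT
Step 3: p0:escaped | p1:(2,4)->(2,5)->EXIT | p2:(2,0)->(1,0) | p3:escaped

ESCAPED ESCAPED (1,0) ESCAPED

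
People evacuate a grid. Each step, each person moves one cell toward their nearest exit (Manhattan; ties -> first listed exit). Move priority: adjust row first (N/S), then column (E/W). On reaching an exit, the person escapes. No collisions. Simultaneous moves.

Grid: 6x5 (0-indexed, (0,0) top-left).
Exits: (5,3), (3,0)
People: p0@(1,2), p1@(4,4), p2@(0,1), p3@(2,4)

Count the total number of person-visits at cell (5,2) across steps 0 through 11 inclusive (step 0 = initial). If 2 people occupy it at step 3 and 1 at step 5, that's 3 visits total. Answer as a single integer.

Answer: 0

Derivation:
Step 0: p0@(1,2) p1@(4,4) p2@(0,1) p3@(2,4) -> at (5,2): 0 [-], cum=0
Step 1: p0@(2,2) p1@(5,4) p2@(1,1) p3@(3,4) -> at (5,2): 0 [-], cum=0
Step 2: p0@(3,2) p1@ESC p2@(2,1) p3@(4,4) -> at (5,2): 0 [-], cum=0
Step 3: p0@(3,1) p1@ESC p2@(3,1) p3@(5,4) -> at (5,2): 0 [-], cum=0
Step 4: p0@ESC p1@ESC p2@ESC p3@ESC -> at (5,2): 0 [-], cum=0
Total visits = 0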